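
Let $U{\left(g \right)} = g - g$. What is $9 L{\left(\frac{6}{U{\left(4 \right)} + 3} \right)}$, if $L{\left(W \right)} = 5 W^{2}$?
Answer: $180$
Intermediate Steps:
$U{\left(g \right)} = 0$
$9 L{\left(\frac{6}{U{\left(4 \right)} + 3} \right)} = 9 \cdot 5 \left(\frac{6}{0 + 3}\right)^{2} = 9 \cdot 5 \left(\frac{6}{3}\right)^{2} = 9 \cdot 5 \left(6 \cdot \frac{1}{3}\right)^{2} = 9 \cdot 5 \cdot 2^{2} = 9 \cdot 5 \cdot 4 = 9 \cdot 20 = 180$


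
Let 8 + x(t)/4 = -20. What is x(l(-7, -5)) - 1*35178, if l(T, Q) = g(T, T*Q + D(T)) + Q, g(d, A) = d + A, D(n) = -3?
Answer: -35290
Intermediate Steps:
g(d, A) = A + d
l(T, Q) = -3 + Q + T + Q*T (l(T, Q) = ((T*Q - 3) + T) + Q = ((Q*T - 3) + T) + Q = ((-3 + Q*T) + T) + Q = (-3 + T + Q*T) + Q = -3 + Q + T + Q*T)
x(t) = -112 (x(t) = -32 + 4*(-20) = -32 - 80 = -112)
x(l(-7, -5)) - 1*35178 = -112 - 1*35178 = -112 - 35178 = -35290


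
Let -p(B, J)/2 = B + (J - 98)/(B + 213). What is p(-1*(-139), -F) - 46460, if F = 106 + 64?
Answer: -2056405/44 ≈ -46737.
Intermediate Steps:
F = 170
p(B, J) = -2*B - 2*(-98 + J)/(213 + B) (p(B, J) = -2*(B + (J - 98)/(B + 213)) = -2*(B + (-98 + J)/(213 + B)) = -2*B - 2*(-98 + J)/(213 + B))
p(-1*(-139), -F) - 46460 = 2*(98 - (-1)*170 - (-1*(-139))**2 - (-213)*(-139))/(213 - 1*(-139)) - 46460 = 2*(98 - 1*(-170) - 1*139**2 - 213*139)/(213 + 139) - 46460 = 2*(98 + 170 - 1*19321 - 29607)/352 - 46460 = 2*(1/352)*(98 + 170 - 19321 - 29607) - 46460 = 2*(1/352)*(-48660) - 46460 = -12165/44 - 46460 = -2056405/44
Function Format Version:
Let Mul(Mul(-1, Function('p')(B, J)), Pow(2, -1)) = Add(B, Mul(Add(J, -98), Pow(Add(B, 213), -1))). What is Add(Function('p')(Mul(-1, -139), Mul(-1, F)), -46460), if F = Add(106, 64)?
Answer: Rational(-2056405, 44) ≈ -46737.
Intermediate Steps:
F = 170
Function('p')(B, J) = Add(Mul(-2, B), Mul(-2, Pow(Add(213, B), -1), Add(-98, J))) (Function('p')(B, J) = Mul(-2, Add(B, Mul(Add(J, -98), Pow(Add(B, 213), -1)))) = Mul(-2, Add(B, Mul(Add(-98, J), Pow(Add(213, B), -1)))) = Mul(-2, Add(B, Mul(Pow(Add(213, B), -1), Add(-98, J)))) = Add(Mul(-2, B), Mul(-2, Pow(Add(213, B), -1), Add(-98, J))))
Add(Function('p')(Mul(-1, -139), Mul(-1, F)), -46460) = Add(Mul(2, Pow(Add(213, Mul(-1, -139)), -1), Add(98, Mul(-1, Mul(-1, 170)), Mul(-1, Pow(Mul(-1, -139), 2)), Mul(-213, Mul(-1, -139)))), -46460) = Add(Mul(2, Pow(Add(213, 139), -1), Add(98, Mul(-1, -170), Mul(-1, Pow(139, 2)), Mul(-213, 139))), -46460) = Add(Mul(2, Pow(352, -1), Add(98, 170, Mul(-1, 19321), -29607)), -46460) = Add(Mul(2, Rational(1, 352), Add(98, 170, -19321, -29607)), -46460) = Add(Mul(2, Rational(1, 352), -48660), -46460) = Add(Rational(-12165, 44), -46460) = Rational(-2056405, 44)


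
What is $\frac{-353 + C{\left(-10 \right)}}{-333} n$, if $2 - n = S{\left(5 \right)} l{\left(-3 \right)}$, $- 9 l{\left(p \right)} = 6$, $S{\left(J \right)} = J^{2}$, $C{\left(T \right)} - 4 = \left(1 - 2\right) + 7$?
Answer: $\frac{19208}{999} \approx 19.227$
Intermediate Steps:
$C{\left(T \right)} = 10$ ($C{\left(T \right)} = 4 + \left(\left(1 - 2\right) + 7\right) = 4 + \left(-1 + 7\right) = 4 + 6 = 10$)
$l{\left(p \right)} = - \frac{2}{3}$ ($l{\left(p \right)} = \left(- \frac{1}{9}\right) 6 = - \frac{2}{3}$)
$n = \frac{56}{3}$ ($n = 2 - 5^{2} \left(- \frac{2}{3}\right) = 2 - 25 \left(- \frac{2}{3}\right) = 2 - - \frac{50}{3} = 2 + \frac{50}{3} = \frac{56}{3} \approx 18.667$)
$\frac{-353 + C{\left(-10 \right)}}{-333} n = \frac{-353 + 10}{-333} \cdot \frac{56}{3} = \left(-343\right) \left(- \frac{1}{333}\right) \frac{56}{3} = \frac{343}{333} \cdot \frac{56}{3} = \frac{19208}{999}$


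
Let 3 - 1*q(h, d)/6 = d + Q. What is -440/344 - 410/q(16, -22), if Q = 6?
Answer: -11950/2451 ≈ -4.8756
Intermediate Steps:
q(h, d) = -18 - 6*d (q(h, d) = 18 - 6*(d + 6) = 18 - 6*(6 + d) = 18 + (-36 - 6*d) = -18 - 6*d)
-440/344 - 410/q(16, -22) = -440/344 - 410/(-18 - 6*(-22)) = -440*1/344 - 410/(-18 + 132) = -55/43 - 410/114 = -55/43 - 410*1/114 = -55/43 - 205/57 = -11950/2451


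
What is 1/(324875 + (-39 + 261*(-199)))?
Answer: 1/272897 ≈ 3.6644e-6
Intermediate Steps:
1/(324875 + (-39 + 261*(-199))) = 1/(324875 + (-39 - 51939)) = 1/(324875 - 51978) = 1/272897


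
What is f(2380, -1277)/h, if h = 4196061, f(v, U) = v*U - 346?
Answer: -337734/466229 ≈ -0.72439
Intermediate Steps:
f(v, U) = -346 + U*v (f(v, U) = U*v - 346 = -346 + U*v)
f(2380, -1277)/h = (-346 - 1277*2380)/4196061 = (-346 - 3039260)*(1/4196061) = -3039606*1/4196061 = -337734/466229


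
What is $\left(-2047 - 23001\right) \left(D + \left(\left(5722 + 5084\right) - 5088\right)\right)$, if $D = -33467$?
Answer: $695056952$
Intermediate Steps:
$\left(-2047 - 23001\right) \left(D + \left(\left(5722 + 5084\right) - 5088\right)\right) = \left(-2047 - 23001\right) \left(-33467 + \left(\left(5722 + 5084\right) - 5088\right)\right) = - 25048 \left(-33467 + \left(10806 - 5088\right)\right) = - 25048 \left(-33467 + 5718\right) = \left(-25048\right) \left(-27749\right) = 695056952$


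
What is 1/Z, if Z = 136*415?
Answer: 1/56440 ≈ 1.7718e-5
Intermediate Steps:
Z = 56440
1/Z = 1/56440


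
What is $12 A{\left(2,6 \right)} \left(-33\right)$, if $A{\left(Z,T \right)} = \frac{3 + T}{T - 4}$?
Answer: $-1782$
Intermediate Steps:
$A{\left(Z,T \right)} = \frac{3 + T}{-4 + T}$
$12 A{\left(2,6 \right)} \left(-33\right) = 12 \frac{3 + 6}{-4 + 6} \left(-33\right) = 12 \cdot \frac{1}{2} \cdot 9 \left(-33\right) = 12 \cdot \frac{9}{2} \left(-33\right) = 54 \left(-33\right) = -1782$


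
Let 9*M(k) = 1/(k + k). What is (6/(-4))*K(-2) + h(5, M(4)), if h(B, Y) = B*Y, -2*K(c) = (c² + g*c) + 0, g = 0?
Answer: 221/72 ≈ 3.0694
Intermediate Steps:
K(c) = -c²/2 (K(c) = -((c² + 0*c) + 0)/2 = -((c² + 0) + 0)/2 = -(c² + 0)/2 = -c²/2)
M(k) = 1/(18*k) (M(k) = 1/(9*(k + k)) = 1/(9*((2*k))) = (1/(2*k))/9 = 1/(18*k))
(6/(-4))*K(-2) + h(5, M(4)) = (6/(-4))*(-½*(-2)²) + 5*((1/18)/4) = (6*(-¼))*(-½*4) + 5*((1/18)*(¼)) = -3/2*(-2) + 5*(1/72) = 3 + 5/72 = 221/72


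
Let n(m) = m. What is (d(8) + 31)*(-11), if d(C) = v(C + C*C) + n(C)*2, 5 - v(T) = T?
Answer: 220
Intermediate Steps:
v(T) = 5 - T
d(C) = 5 + C - C² (d(C) = (5 - (C + C*C)) + C*2 = (5 - (C + C²)) + 2*C = (5 + (-C - C²)) + 2*C = (5 - C - C²) + 2*C = 5 + C - C²)
(d(8) + 31)*(-11) = ((5 + 8 - 1*8²) + 31)*(-11) = ((5 + 8 - 1*64) + 31)*(-11) = ((5 + 8 - 64) + 31)*(-11) = (-51 + 31)*(-11) = -20*(-11) = 220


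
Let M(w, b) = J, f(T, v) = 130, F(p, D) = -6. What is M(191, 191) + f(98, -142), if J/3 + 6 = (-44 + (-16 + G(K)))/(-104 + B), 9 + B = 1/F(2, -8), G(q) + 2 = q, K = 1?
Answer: 77146/679 ≈ 113.62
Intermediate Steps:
G(q) = -2 + q
B = -55/6 (B = -9 + 1/(-6) = -9 - ⅙ = -55/6 ≈ -9.1667)
J = -11124/679 (J = -18 + 3*((-44 + (-16 + (-2 + 1)))/(-104 - 55/6)) = -18 + 3*((-44 + (-16 - 1))/(-679/6)) = -18 + 3*((-44 - 17)*(-6/679)) = -18 + 3*(-61*(-6/679)) = -18 + 3*(366/679) = -18 + 1098/679 = -11124/679 ≈ -16.383)
M(w, b) = -11124/679
M(191, 191) + f(98, -142) = -11124/679 + 130 = 77146/679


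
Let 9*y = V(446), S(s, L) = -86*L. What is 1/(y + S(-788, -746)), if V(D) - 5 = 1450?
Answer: 3/192953 ≈ 1.5548e-5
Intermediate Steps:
V(D) = 1455 (V(D) = 5 + 1450 = 1455)
y = 485/3 (y = (⅑)*1455 = 485/3 ≈ 161.67)
1/(y + S(-788, -746)) = 1/(485/3 - 86*(-746)) = 1/(485/3 + 64156) = 1/(192953/3) = 3/192953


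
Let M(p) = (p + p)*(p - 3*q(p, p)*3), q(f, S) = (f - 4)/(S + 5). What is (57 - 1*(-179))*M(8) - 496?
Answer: 250320/13 ≈ 19255.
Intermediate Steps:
q(f, S) = (-4 + f)/(5 + S)
M(p) = 2*p*(p - 9*(-4 + p)/(5 + p)) (M(p) = (p + p)*(p - 3*(-4 + p)/(5 + p)*3) = (2*p)*(p - 3*(-4 + p)/(5 + p)*3) = (2*p)*(p - 9*(-4 + p)/(5 + p)) = 2*p*(p - 9*(-4 + p)/(5 + p)))
(57 - 1*(-179))*M(8) - 496 = (57 - 1*(-179))*(2*8*(36 + 8² - 4*8)/(5 + 8)) - 496 = (57 + 179)*(2*8*(36 + 64 - 32)/13) - 496 = 236*(2*8*(1/13)*68) - 496 = 236*(1088/13) - 496 = 256768/13 - 496 = 250320/13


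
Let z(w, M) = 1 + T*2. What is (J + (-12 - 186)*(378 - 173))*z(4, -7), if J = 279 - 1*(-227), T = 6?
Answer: -521092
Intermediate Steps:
J = 506 (J = 279 + 227 = 506)
z(w, M) = 13 (z(w, M) = 1 + 6*2 = 1 + 12 = 13)
(J + (-12 - 186)*(378 - 173))*z(4, -7) = (506 + (-12 - 186)*(378 - 173))*13 = (506 - 198*205)*13 = (506 - 40590)*13 = -40084*13 = -521092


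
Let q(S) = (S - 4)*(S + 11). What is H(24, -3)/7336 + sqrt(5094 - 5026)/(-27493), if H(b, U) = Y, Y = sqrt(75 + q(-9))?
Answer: 1/1048 - 2*sqrt(17)/27493 ≈ 0.00065426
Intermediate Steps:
q(S) = (-4 + S)*(11 + S)
Y = 7 (Y = sqrt(75 + (-44 + (-9)**2 + 7*(-9))) = sqrt(75 + (-44 + 81 - 63)) = sqrt(75 - 26) = sqrt(49) = 7)
H(b, U) = 7
H(24, -3)/7336 + sqrt(5094 - 5026)/(-27493) = 7/7336 + sqrt(5094 - 5026)/(-27493) = 7*(1/7336) + sqrt(68)*(-1/27493) = 1/1048 + (2*sqrt(17))*(-1/27493) = 1/1048 - 2*sqrt(17)/27493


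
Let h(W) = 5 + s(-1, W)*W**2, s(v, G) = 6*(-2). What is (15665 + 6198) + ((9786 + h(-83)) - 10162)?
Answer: -61176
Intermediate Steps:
s(v, G) = -12
h(W) = 5 - 12*W**2
(15665 + 6198) + ((9786 + h(-83)) - 10162) = (15665 + 6198) + ((9786 + (5 - 12*(-83)**2)) - 10162) = 21863 + ((9786 + (5 - 12*6889)) - 10162) = 21863 + ((9786 + (5 - 82668)) - 10162) = 21863 + ((9786 - 82663) - 10162) = 21863 + (-72877 - 10162) = 21863 - 83039 = -61176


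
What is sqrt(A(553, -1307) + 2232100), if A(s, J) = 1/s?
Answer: sqrt(682596269453)/553 ≈ 1494.0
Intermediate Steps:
sqrt(A(553, -1307) + 2232100) = sqrt(1/553 + 2232100) = sqrt(1234351301/553) = sqrt(682596269453)/553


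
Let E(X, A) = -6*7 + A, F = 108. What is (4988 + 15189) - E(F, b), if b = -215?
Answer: 20434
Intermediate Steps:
E(X, A) = -42 + A
(4988 + 15189) - E(F, b) = (4988 + 15189) - (-42 - 215) = 20177 - 1*(-257) = 20177 + 257 = 20434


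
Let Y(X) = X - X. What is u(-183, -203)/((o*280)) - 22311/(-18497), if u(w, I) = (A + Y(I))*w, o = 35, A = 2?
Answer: 105938949/90635300 ≈ 1.1688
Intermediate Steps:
Y(X) = 0
u(w, I) = 2*w (u(w, I) = (2 + 0)*w = 2*w)
u(-183, -203)/((o*280)) - 22311/(-18497) = (2*(-183))/((35*280)) - 22311/(-18497) = -366/9800 - 22311*(-1/18497) = -366*1/9800 + 22311/18497 = -183/4900 + 22311/18497 = 105938949/90635300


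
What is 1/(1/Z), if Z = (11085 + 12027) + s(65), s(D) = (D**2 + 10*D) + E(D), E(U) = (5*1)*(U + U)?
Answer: 28637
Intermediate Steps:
E(U) = 10*U (E(U) = 5*(2*U) = 10*U)
s(D) = D**2 + 20*D (s(D) = (D**2 + 10*D) + 10*D = D**2 + 20*D)
Z = 28637 (Z = (11085 + 12027) + 65*(20 + 65) = 23112 + 65*85 = 23112 + 5525 = 28637)
1/(1/Z) = 1/(1/28637) = 28637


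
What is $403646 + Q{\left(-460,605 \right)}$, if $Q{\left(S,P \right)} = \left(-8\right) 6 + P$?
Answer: $404203$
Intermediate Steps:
$Q{\left(S,P \right)} = -48 + P$
$403646 + Q{\left(-460,605 \right)} = 403646 + \left(-48 + 605\right) = 403646 + 557 = 404203$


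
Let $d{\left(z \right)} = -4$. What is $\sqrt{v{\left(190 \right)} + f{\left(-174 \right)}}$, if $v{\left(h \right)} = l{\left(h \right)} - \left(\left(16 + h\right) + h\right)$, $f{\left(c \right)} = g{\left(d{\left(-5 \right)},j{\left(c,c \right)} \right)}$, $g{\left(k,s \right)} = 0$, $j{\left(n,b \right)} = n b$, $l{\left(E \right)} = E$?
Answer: $i \sqrt{206} \approx 14.353 i$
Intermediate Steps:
$j{\left(n,b \right)} = b n$
$f{\left(c \right)} = 0$
$v{\left(h \right)} = -16 - h$ ($v{\left(h \right)} = h - \left(\left(16 + h\right) + h\right) = h - \left(16 + 2 h\right) = -16 - h$)
$\sqrt{v{\left(190 \right)} + f{\left(-174 \right)}} = \sqrt{\left(-16 - 190\right) + 0} = \sqrt{-206 + 0} = \sqrt{-206} = i \sqrt{206}$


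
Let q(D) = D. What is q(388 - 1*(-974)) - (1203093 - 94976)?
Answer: -1106755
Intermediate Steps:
q(388 - 1*(-974)) - (1203093 - 94976) = (388 - 1*(-974)) - (1203093 - 94976) = (388 + 974) - 1*1108117 = 1362 - 1108117 = -1106755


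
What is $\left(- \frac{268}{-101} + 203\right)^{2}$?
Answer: $\frac{431434441}{10201} \approx 42293.0$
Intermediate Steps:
$\left(- \frac{268}{-101} + 203\right)^{2} = \left(\left(-268\right) \left(- \frac{1}{101}\right) + 203\right)^{2} = \left(\frac{268}{101} + 203\right)^{2} = \left(\frac{20771}{101}\right)^{2} = \frac{431434441}{10201}$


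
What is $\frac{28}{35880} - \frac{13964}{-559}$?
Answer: $\frac{9635461}{385710} \approx 24.981$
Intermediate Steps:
$\frac{28}{35880} - \frac{13964}{-559} = 28 \cdot \frac{1}{35880} - - \frac{13964}{559} = \frac{7}{8970} + \frac{13964}{559} = \frac{9635461}{385710}$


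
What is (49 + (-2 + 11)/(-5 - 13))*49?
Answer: 4753/2 ≈ 2376.5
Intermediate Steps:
(49 + (-2 + 11)/(-5 - 13))*49 = (49 + 9/(-18))*49 = (49 + 9*(-1/18))*49 = (49 - ½)*49 = (97/2)*49 = 4753/2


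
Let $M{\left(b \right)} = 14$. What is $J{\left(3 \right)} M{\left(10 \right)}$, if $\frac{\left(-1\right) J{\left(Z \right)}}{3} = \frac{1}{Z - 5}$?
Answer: $21$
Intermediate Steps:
$J{\left(Z \right)} = - \frac{3}{-5 + Z}$ ($J{\left(Z \right)} = - \frac{3}{Z - 5} = - \frac{3}{-5 + Z}$)
$J{\left(3 \right)} M{\left(10 \right)} = - \frac{3}{-5 + 3} \cdot 14 = - \frac{3}{-2} \cdot 14 = \left(-3\right) \left(- \frac{1}{2}\right) 14 = \frac{3}{2} \cdot 14 = 21$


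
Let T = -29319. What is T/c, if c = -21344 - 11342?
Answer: 29319/32686 ≈ 0.89699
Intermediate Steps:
c = -32686
T/c = -29319/(-32686) = -29319*(-1/32686) = 29319/32686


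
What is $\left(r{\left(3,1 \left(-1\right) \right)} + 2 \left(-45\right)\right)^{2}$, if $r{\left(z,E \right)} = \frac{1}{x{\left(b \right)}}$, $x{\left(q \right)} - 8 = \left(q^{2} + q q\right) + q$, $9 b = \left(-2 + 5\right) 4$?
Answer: $\frac{108805761}{13456} \approx 8086.0$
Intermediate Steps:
$b = \frac{4}{3}$ ($b = \frac{\left(-2 + 5\right) 4}{9} = \frac{3 \cdot 4}{9} = \frac{1}{9} \cdot 12 = \frac{4}{3} \approx 1.3333$)
$x{\left(q \right)} = 8 + q + 2 q^{2}$ ($x{\left(q \right)} = 8 + \left(\left(q^{2} + q q\right) + q\right) = 8 + \left(\left(q^{2} + q^{2}\right) + q\right) = 8 + \left(2 q^{2} + q\right) = 8 + \left(q + 2 q^{2}\right) = 8 + q + 2 q^{2}$)
$r{\left(z,E \right)} = \frac{9}{116}$ ($r{\left(z,E \right)} = \frac{1}{8 + \frac{4}{3} + 2 \left(\frac{4}{3}\right)^{2}} = \frac{1}{8 + \frac{4}{3} + 2 \cdot \frac{16}{9}} = \frac{1}{8 + \frac{4}{3} + \frac{32}{9}} = \frac{1}{\frac{116}{9}} = \frac{9}{116}$)
$\left(r{\left(3,1 \left(-1\right) \right)} + 2 \left(-45\right)\right)^{2} = \left(\frac{9}{116} + 2 \left(-45\right)\right)^{2} = \left(\frac{9}{116} - 90\right)^{2} = \left(- \frac{10431}{116}\right)^{2} = \frac{108805761}{13456}$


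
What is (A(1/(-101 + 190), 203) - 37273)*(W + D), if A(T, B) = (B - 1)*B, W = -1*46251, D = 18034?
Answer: -105334061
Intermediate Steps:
W = -46251
A(T, B) = B*(-1 + B) (A(T, B) = (-1 + B)*B = B*(-1 + B))
(A(1/(-101 + 190), 203) - 37273)*(W + D) = (203*(-1 + 203) - 37273)*(-46251 + 18034) = (203*202 - 37273)*(-28217) = (41006 - 37273)*(-28217) = 3733*(-28217) = -105334061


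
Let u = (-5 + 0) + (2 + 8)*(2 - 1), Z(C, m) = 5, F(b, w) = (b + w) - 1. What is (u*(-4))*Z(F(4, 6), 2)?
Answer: -100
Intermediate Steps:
F(b, w) = -1 + b + w
u = 5 (u = -5 + 10*1 = -5 + 10 = 5)
(u*(-4))*Z(F(4, 6), 2) = (5*(-4))*5 = -20*5 = -100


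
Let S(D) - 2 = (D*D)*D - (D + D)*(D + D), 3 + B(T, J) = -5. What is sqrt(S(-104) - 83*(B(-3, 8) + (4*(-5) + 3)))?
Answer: I*sqrt(1166051) ≈ 1079.8*I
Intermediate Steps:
B(T, J) = -8 (B(T, J) = -3 - 5 = -8)
S(D) = 2 + D**3 - 4*D**2 (S(D) = 2 + ((D*D)*D - (D + D)*(D + D)) = 2 + (D**2*D - 2*D*2*D) = 2 + (D**3 - 4*D**2) = 2 + D**3 - 4*D**2)
sqrt(S(-104) - 83*(B(-3, 8) + (4*(-5) + 3))) = sqrt((2 + (-104)**3 - 4*(-104)**2) - 83*(-8 + (4*(-5) + 3))) = sqrt((2 - 1124864 - 4*10816) - 83*(-8 + (-20 + 3))) = sqrt((2 - 1124864 - 43264) - 83*(-8 - 17)) = sqrt(-1168126 - 83*(-25)) = sqrt(-1168126 + 2075) = sqrt(-1166051) = I*sqrt(1166051)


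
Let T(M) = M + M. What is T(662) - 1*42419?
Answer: -41095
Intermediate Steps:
T(M) = 2*M
T(662) - 1*42419 = 2*662 - 1*42419 = 1324 - 42419 = -41095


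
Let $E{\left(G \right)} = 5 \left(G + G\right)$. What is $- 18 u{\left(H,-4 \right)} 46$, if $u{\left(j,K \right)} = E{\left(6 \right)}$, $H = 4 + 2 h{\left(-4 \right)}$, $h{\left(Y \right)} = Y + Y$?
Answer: $-49680$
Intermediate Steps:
$h{\left(Y \right)} = 2 Y$
$H = -12$ ($H = 4 + 2 \cdot 2 \left(-4\right) = 4 + 2 \left(-8\right) = 4 - 16 = -12$)
$E{\left(G \right)} = 10 G$ ($E{\left(G \right)} = 5 \cdot 2 G = 10 G$)
$u{\left(j,K \right)} = 60$ ($u{\left(j,K \right)} = 10 \cdot 6 = 60$)
$- 18 u{\left(H,-4 \right)} 46 = \left(-18\right) 60 \cdot 46 = \left(-1080\right) 46 = -49680$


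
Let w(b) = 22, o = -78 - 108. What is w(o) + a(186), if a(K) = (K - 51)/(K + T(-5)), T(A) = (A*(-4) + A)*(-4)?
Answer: 323/14 ≈ 23.071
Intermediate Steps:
o = -186
T(A) = 12*A (T(A) = (-4*A + A)*(-4) = -3*A*(-4) = 12*A)
a(K) = (-51 + K)/(-60 + K) (a(K) = (K - 51)/(K + 12*(-5)) = (-51 + K)/(K - 60) = (-51 + K)/(-60 + K))
w(o) + a(186) = 22 + (-51 + 186)/(-60 + 186) = 22 + 135/126 = 22 + (1/126)*135 = 22 + 15/14 = 323/14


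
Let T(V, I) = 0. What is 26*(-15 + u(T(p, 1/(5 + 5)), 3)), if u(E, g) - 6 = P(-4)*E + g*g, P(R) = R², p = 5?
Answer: 0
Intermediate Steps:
u(E, g) = 6 + g² + 16*E (u(E, g) = 6 + ((-4)²*E + g*g) = 6 + (16*E + g²) = 6 + (g² + 16*E) = 6 + g² + 16*E)
26*(-15 + u(T(p, 1/(5 + 5)), 3)) = 26*(-15 + (6 + 3² + 16*0)) = 26*(-15 + (6 + 9 + 0)) = 26*(-15 + 15) = 26*0 = 0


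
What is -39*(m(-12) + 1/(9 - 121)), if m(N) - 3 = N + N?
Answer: 91767/112 ≈ 819.35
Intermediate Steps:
m(N) = 3 + 2*N (m(N) = 3 + (N + N) = 3 + 2*N)
-39*(m(-12) + 1/(9 - 121)) = -39*((3 + 2*(-12)) + 1/(9 - 121)) = -39*((3 - 24) + 1/(-112)) = -39*(-21 - 1/112) = -39*(-2353/112) = 91767/112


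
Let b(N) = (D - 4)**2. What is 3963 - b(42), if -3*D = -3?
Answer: 3954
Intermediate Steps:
D = 1 (D = -1/3*(-3) = 1)
b(N) = 9 (b(N) = (1 - 4)**2 = (-3)**2 = 9)
3963 - b(42) = 3963 - 1*9 = 3963 - 9 = 3954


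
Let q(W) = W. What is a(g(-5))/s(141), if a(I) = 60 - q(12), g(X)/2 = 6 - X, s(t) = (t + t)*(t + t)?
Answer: 4/6627 ≈ 0.00060359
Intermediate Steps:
s(t) = 4*t² (s(t) = (2*t)*(2*t) = 4*t²)
g(X) = 12 - 2*X (g(X) = 2*(6 - X) = 12 - 2*X)
a(I) = 48 (a(I) = 60 - 1*12 = 60 - 12 = 48)
a(g(-5))/s(141) = 48/((4*141²)) = 48/((4*19881)) = 48/79524 = 48*(1/79524) = 4/6627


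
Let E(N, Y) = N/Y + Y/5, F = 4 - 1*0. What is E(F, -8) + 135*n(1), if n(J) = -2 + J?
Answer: -1371/10 ≈ -137.10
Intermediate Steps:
F = 4 (F = 4 + 0 = 4)
E(N, Y) = Y/5 + N/Y (E(N, Y) = N/Y + Y*(1/5) = N/Y + Y/5 = Y/5 + N/Y)
E(F, -8) + 135*n(1) = ((1/5)*(-8) + 4/(-8)) + 135*(-2 + 1) = (-8/5 + 4*(-1/8)) + 135*(-1) = (-8/5 - 1/2) - 135 = -21/10 - 135 = -1371/10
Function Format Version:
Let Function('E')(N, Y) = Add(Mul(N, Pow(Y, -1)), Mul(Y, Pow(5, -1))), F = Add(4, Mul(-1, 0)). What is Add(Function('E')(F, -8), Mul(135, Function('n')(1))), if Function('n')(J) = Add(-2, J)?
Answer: Rational(-1371, 10) ≈ -137.10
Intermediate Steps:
F = 4 (F = Add(4, 0) = 4)
Function('E')(N, Y) = Add(Mul(Rational(1, 5), Y), Mul(N, Pow(Y, -1))) (Function('E')(N, Y) = Add(Mul(N, Pow(Y, -1)), Mul(Y, Rational(1, 5))) = Add(Mul(N, Pow(Y, -1)), Mul(Rational(1, 5), Y)) = Add(Mul(Rational(1, 5), Y), Mul(N, Pow(Y, -1))))
Add(Function('E')(F, -8), Mul(135, Function('n')(1))) = Add(Add(Mul(Rational(1, 5), -8), Mul(4, Pow(-8, -1))), Mul(135, Add(-2, 1))) = Add(Add(Rational(-8, 5), Mul(4, Rational(-1, 8))), Mul(135, -1)) = Add(Add(Rational(-8, 5), Rational(-1, 2)), -135) = Add(Rational(-21, 10), -135) = Rational(-1371, 10)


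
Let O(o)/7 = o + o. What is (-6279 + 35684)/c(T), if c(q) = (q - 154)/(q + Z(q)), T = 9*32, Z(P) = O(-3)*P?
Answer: -173607120/67 ≈ -2.5912e+6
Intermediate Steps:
O(o) = 14*o (O(o) = 7*(o + o) = 7*(2*o) = 14*o)
Z(P) = -42*P (Z(P) = (14*(-3))*P = -42*P)
T = 288
c(q) = -(-154 + q)/(41*q) (c(q) = (q - 154)/(q - 42*q) = (-154 + q)/((-41*q)) = (-154 + q)*(-1/(41*q)) = -(-154 + q)/(41*q))
(-6279 + 35684)/c(T) = (-6279 + 35684)/(((1/41)*(154 - 1*288)/288)) = 29405/(((1/41)*(1/288)*(154 - 288))) = 29405/(((1/41)*(1/288)*(-134))) = 29405/(-67/5904) = 29405*(-5904/67) = -173607120/67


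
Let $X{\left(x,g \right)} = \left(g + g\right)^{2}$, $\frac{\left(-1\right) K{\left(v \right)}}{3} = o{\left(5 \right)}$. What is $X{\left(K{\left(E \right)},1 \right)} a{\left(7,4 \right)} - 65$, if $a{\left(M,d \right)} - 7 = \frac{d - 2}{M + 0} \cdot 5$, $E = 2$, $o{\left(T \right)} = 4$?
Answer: $- \frac{219}{7} \approx -31.286$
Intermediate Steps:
$a{\left(M,d \right)} = 7 + \frac{5 \left(-2 + d\right)}{M}$ ($a{\left(M,d \right)} = 7 + \frac{d - 2}{M + 0} \cdot 5 = 7 + \frac{-2 + d}{M} 5 = 7 + \frac{5 \left(-2 + d\right)}{M}$)
$K{\left(v \right)} = -12$ ($K{\left(v \right)} = \left(-3\right) 4 = -12$)
$X{\left(x,g \right)} = 4 g^{2}$ ($X{\left(x,g \right)} = \left(2 g\right)^{2} = 4 g^{2}$)
$X{\left(K{\left(E \right)},1 \right)} a{\left(7,4 \right)} - 65 = 4 \cdot 1^{2} \frac{-10 + 5 \cdot 4 + 7 \cdot 7}{7} - 65 = 4 \cdot 1 \frac{-10 + 20 + 49}{7} - 65 = 4 \cdot \frac{1}{7} \cdot 59 - 65 = 4 \cdot \frac{59}{7} - 65 = \frac{236}{7} - 65 = - \frac{219}{7}$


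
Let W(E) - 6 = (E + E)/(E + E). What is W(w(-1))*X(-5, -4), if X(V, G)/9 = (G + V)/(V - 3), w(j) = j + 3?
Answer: 567/8 ≈ 70.875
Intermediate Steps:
w(j) = 3 + j
X(V, G) = 9*(G + V)/(-3 + V) (X(V, G) = 9*((G + V)/(V - 3)) = 9*((G + V)/(-3 + V)) = 9*(G + V)/(-3 + V))
W(E) = 7 (W(E) = 6 + (E + E)/(E + E) = 6 + (2*E)/((2*E)) = 6 + (2*E)*(1/(2*E)) = 6 + 1 = 7)
W(w(-1))*X(-5, -4) = 7*(9*(-4 - 5)/(-3 - 5)) = 7*(9*(-9)/(-8)) = 7*(9*(-1/8)*(-9)) = 7*(81/8) = 567/8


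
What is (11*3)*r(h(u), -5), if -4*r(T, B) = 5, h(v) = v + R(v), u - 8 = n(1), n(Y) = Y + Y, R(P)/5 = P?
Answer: -165/4 ≈ -41.250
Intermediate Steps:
R(P) = 5*P
n(Y) = 2*Y
u = 10 (u = 8 + 2*1 = 8 + 2 = 10)
h(v) = 6*v (h(v) = v + 5*v = 6*v)
r(T, B) = -5/4 (r(T, B) = -1/4*5 = -5/4)
(11*3)*r(h(u), -5) = (11*3)*(-5/4) = 33*(-5/4) = -165/4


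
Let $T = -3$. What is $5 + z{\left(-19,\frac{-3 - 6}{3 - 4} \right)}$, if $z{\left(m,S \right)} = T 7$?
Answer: $-16$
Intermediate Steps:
$z{\left(m,S \right)} = -21$ ($z{\left(m,S \right)} = \left(-3\right) 7 = -21$)
$5 + z{\left(-19,\frac{-3 - 6}{3 - 4} \right)} = 5 - 21 = -16$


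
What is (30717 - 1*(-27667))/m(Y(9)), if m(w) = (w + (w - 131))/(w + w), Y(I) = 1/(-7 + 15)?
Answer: -58384/523 ≈ -111.63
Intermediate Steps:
Y(I) = 1/8
m(w) = (-131 + 2*w)/(2*w) (m(w) = (w + (-131 + w))/((2*w)) = (-131 + 2*w)*(1/(2*w)) = (-131 + 2*w)/(2*w))
(30717 - 1*(-27667))/m(Y(9)) = (30717 - 1*(-27667))/(((-131/2 + 1/8)/(1/8))) = (30717 + 27667)/((8*(-523/8))) = 58384/(-523) = 58384*(-1/523) = -58384/523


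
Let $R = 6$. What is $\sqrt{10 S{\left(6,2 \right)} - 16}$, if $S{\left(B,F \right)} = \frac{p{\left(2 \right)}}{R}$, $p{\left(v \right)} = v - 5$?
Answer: $i \sqrt{21} \approx 4.5826 i$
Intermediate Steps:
$p{\left(v \right)} = -5 + v$
$S{\left(B,F \right)} = - \frac{1}{2}$ ($S{\left(B,F \right)} = \frac{-5 + 2}{6} = \left(-3\right) \frac{1}{6} = - \frac{1}{2}$)
$\sqrt{10 S{\left(6,2 \right)} - 16} = \sqrt{10 \left(- \frac{1}{2}\right) - 16} = \sqrt{-5 - 16} = \sqrt{-21} = i \sqrt{21}$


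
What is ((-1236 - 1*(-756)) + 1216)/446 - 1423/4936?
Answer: 1499119/1100728 ≈ 1.3619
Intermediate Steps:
((-1236 - 1*(-756)) + 1216)/446 - 1423/4936 = ((-1236 + 756) + 1216)*(1/446) - 1423*1/4936 = (-480 + 1216)*(1/446) - 1423/4936 = 736*(1/446) - 1423/4936 = 368/223 - 1423/4936 = 1499119/1100728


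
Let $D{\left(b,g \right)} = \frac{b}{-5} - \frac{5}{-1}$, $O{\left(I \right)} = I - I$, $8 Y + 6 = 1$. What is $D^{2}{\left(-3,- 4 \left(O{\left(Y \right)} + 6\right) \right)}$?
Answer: $\frac{784}{25} \approx 31.36$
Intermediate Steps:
$Y = - \frac{5}{8}$ ($Y = - \frac{3}{4} + \frac{1}{8} \cdot 1 = - \frac{3}{4} + \frac{1}{8} = - \frac{5}{8} \approx -0.625$)
$O{\left(I \right)} = 0$
$D{\left(b,g \right)} = 5 - \frac{b}{5}$ ($D{\left(b,g \right)} = b \left(- \frac{1}{5}\right) - -5 = - \frac{b}{5} + 5 = 5 - \frac{b}{5}$)
$D^{2}{\left(-3,- 4 \left(O{\left(Y \right)} + 6\right) \right)} = \left(5 - - \frac{3}{5}\right)^{2} = \left(5 + \frac{3}{5}\right)^{2} = \left(\frac{28}{5}\right)^{2} = \frac{784}{25}$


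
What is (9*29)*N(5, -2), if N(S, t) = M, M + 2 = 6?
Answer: 1044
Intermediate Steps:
M = 4 (M = -2 + 6 = 4)
N(S, t) = 4
(9*29)*N(5, -2) = (9*29)*4 = 261*4 = 1044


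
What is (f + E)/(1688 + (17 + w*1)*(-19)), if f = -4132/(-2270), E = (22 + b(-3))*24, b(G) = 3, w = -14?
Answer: 683066/1851185 ≈ 0.36899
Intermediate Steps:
E = 600 (E = (22 + 3)*24 = 25*24 = 600)
f = 2066/1135 (f = -4132*(-1/2270) = 2066/1135 ≈ 1.8203)
(f + E)/(1688 + (17 + w*1)*(-19)) = (2066/1135 + 600)/(1688 + (17 - 14*1)*(-19)) = 683066/(1135*(1688 + (17 - 14)*(-19))) = 683066/(1135*(1688 + 3*(-19))) = 683066/(1135*(1688 - 57)) = (683066/1135)/1631 = (683066/1135)*(1/1631) = 683066/1851185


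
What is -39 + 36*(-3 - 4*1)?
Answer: -291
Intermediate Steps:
-39 + 36*(-3 - 4*1) = -39 + 36*(-3 - 4) = -39 + 36*(-7) = -39 - 252 = -291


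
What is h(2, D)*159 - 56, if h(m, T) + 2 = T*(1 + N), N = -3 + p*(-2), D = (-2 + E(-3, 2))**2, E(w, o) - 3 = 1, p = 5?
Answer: -8006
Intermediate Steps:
E(w, o) = 4 (E(w, o) = 3 + 1 = 4)
D = 4 (D = (-2 + 4)**2 = 2**2 = 4)
N = -13 (N = -3 + 5*(-2) = -3 - 10 = -13)
h(m, T) = -2 - 12*T (h(m, T) = -2 + T*(1 - 13) = -2 + T*(-12) = -2 - 12*T)
h(2, D)*159 - 56 = (-2 - 12*4)*159 - 56 = (-2 - 48)*159 - 56 = -50*159 - 56 = -7950 - 56 = -8006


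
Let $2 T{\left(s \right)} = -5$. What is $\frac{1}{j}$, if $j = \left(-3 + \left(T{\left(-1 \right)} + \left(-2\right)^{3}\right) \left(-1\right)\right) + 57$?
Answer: $\frac{2}{129} \approx 0.015504$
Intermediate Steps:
$T{\left(s \right)} = - \frac{5}{2}$ ($T{\left(s \right)} = \frac{1}{2} \left(-5\right) = - \frac{5}{2}$)
$j = \frac{129}{2}$ ($j = \left(-3 + \left(- \frac{5}{2} + \left(-2\right)^{3}\right) \left(-1\right)\right) + 57 = \left(-3 + \left(- \frac{5}{2} - 8\right) \left(-1\right)\right) + 57 = \left(-3 - - \frac{21}{2}\right) + 57 = \left(-3 + \frac{21}{2}\right) + 57 = \frac{15}{2} + 57 = \frac{129}{2} \approx 64.5$)
$\frac{1}{j} = \frac{1}{\frac{129}{2}} = \frac{2}{129}$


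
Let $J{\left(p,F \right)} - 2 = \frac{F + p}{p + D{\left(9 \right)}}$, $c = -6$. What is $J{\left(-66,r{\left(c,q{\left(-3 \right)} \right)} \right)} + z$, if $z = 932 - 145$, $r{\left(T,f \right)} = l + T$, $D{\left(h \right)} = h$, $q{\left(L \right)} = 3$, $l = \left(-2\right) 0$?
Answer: $\frac{15015}{19} \approx 790.26$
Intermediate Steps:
$l = 0$
$r{\left(T,f \right)} = T$ ($r{\left(T,f \right)} = 0 + T = T$)
$J{\left(p,F \right)} = 2 + \frac{F + p}{9 + p}$ ($J{\left(p,F \right)} = 2 + \frac{F + p}{p + 9} = 2 + \frac{F + p}{9 + p}$)
$z = 787$
$J{\left(-66,r{\left(c,q{\left(-3 \right)} \right)} \right)} + z = \frac{18 - 6 + 3 \left(-66\right)}{9 - 66} + 787 = \frac{18 - 6 - 198}{-57} + 787 = \left(- \frac{1}{57}\right) \left(-186\right) + 787 = \frac{62}{19} + 787 = \frac{15015}{19}$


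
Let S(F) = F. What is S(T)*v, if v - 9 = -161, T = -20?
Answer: 3040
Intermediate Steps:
v = -152 (v = 9 - 161 = -152)
S(T)*v = -20*(-152) = 3040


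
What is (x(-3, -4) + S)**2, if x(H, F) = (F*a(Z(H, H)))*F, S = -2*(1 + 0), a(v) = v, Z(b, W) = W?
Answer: 2500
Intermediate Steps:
S = -2 (S = -2*1 = -2)
x(H, F) = H*F**2 (x(H, F) = (F*H)*F = H*F**2)
(x(-3, -4) + S)**2 = (-3*(-4)**2 - 2)**2 = (-3*16 - 2)**2 = (-48 - 2)**2 = (-50)**2 = 2500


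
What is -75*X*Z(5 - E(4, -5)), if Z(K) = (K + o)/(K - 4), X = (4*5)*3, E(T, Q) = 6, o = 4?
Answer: 2700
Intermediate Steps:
X = 60 (X = 20*3 = 60)
Z(K) = (4 + K)/(-4 + K) (Z(K) = (K + 4)/(K - 4) = (4 + K)/(-4 + K))
-75*X*Z(5 - E(4, -5)) = -4500*(4 + (5 - 1*6))/(-4 + (5 - 1*6)) = -4500*(4 + (5 - 6))/(-4 + (5 - 6)) = -4500*(4 - 1)/(-4 - 1) = -4500*3/(-5) = -4500*(-⅕*3) = -4500*(-3)/5 = -75*(-36) = 2700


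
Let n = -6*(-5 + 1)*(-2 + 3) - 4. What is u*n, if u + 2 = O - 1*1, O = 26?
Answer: 460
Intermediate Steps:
n = 20 (n = -(-24) - 4 = -6*(-4) - 4 = 24 - 4 = 20)
u = 23 (u = -2 + (26 - 1*1) = -2 + (26 - 1) = -2 + 25 = 23)
u*n = 23*20 = 460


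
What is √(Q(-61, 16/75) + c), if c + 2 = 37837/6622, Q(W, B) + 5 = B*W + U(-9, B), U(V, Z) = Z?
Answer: I*√15442272230/33110 ≈ 3.7532*I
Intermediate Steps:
Q(W, B) = -5 + B + B*W (Q(W, B) = -5 + (B*W + B) = -5 + (B + B*W) = -5 + B + B*W)
c = 24593/6622 (c = -2 + 37837/6622 = 24593/6622 ≈ 3.7138)
√(Q(-61, 16/75) + c) = √((-5 + 16/75 + (16/75)*(-61)) + 24593/6622) = √((-5 + 16/75 - 976/75) + 24593/6622) = √(-89/5 + 24593/6622) = √(-466393/33110) = I*√15442272230/33110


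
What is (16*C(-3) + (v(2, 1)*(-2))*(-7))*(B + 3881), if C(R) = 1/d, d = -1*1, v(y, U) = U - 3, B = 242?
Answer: -181412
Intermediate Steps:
v(y, U) = -3 + U
d = -1
C(R) = -1 (C(R) = 1/(-1) = -1)
(16*C(-3) + (v(2, 1)*(-2))*(-7))*(B + 3881) = (16*(-1) + ((-3 + 1)*(-2))*(-7))*(242 + 3881) = (-16 - 2*(-2)*(-7))*4123 = (-16 + 4*(-7))*4123 = (-16 - 28)*4123 = -44*4123 = -181412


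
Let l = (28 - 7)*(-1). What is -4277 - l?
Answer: -4256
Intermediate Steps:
l = -21 (l = 21*(-1) = -21)
-4277 - l = -4277 - 1*(-21) = -4277 + 21 = -4256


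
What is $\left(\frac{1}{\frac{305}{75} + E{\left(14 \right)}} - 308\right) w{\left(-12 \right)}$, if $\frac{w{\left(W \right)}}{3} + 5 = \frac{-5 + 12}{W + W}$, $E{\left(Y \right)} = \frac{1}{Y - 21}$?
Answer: $\frac{16102457}{3296} \approx 4885.5$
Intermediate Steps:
$E{\left(Y \right)} = \frac{1}{-21 + Y}$
$w{\left(W \right)} = -15 + \frac{21}{2 W}$ ($w{\left(W \right)} = -15 + 3 \frac{-5 + 12}{W + W} = -15 + 3 \frac{7}{2 W} = -15 + \frac{21}{2 W}$)
$\left(\frac{1}{\frac{305}{75} + E{\left(14 \right)}} - 308\right) w{\left(-12 \right)} = \left(\frac{1}{\frac{305}{75} + \frac{1}{-21 + 14}} - 308\right) \left(-15 + \frac{21}{2 \left(-12\right)}\right) = \left(\frac{1}{305 \cdot \frac{1}{75} + \frac{1}{-7}} - 308\right) \left(-15 + \frac{21}{2} \left(- \frac{1}{12}\right)\right) = \left(\frac{1}{\frac{61}{15} - \frac{1}{7}} - 308\right) \left(-15 - \frac{7}{8}\right) = \left(\frac{1}{\frac{412}{105}} - 308\right) \left(- \frac{127}{8}\right) = \left(\frac{105}{412} - 308\right) \left(- \frac{127}{8}\right) = \left(- \frac{126791}{412}\right) \left(- \frac{127}{8}\right) = \frac{16102457}{3296}$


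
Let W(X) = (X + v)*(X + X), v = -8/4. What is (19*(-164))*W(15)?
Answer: -1215240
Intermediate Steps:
v = -2 (v = -8*¼ = -2)
W(X) = 2*X*(-2 + X) (W(X) = (X - 2)*(X + X) = (-2 + X)*(2*X) = 2*X*(-2 + X))
(19*(-164))*W(15) = (19*(-164))*(2*15*(-2 + 15)) = -6232*15*13 = -3116*390 = -1215240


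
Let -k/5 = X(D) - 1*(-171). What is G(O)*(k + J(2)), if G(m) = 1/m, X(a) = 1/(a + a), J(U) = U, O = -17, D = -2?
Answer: 3407/68 ≈ 50.103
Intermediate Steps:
X(a) = 1/(2*a)
k = -3415/4 (k = -5*((½)/(-2) - 1*(-171)) = -5*((½)*(-½) + 171) = -5*(-¼ + 171) = -5*683/4 = -3415/4 ≈ -853.75)
G(O)*(k + J(2)) = (-3415/4 + 2)/(-17) = -1/17*(-3407/4) = 3407/68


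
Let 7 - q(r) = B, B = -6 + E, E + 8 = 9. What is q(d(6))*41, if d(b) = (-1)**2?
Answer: 492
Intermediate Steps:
E = 1 (E = -8 + 9 = 1)
d(b) = 1
B = -5 (B = -6 + 1 = -5)
q(r) = 12 (q(r) = 7 - 1*(-5) = 7 + 5 = 12)
q(d(6))*41 = 12*41 = 492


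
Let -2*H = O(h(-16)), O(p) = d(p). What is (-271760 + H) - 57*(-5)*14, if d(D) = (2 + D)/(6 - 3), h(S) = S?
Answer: -803303/3 ≈ -2.6777e+5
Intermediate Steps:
d(D) = ⅔ + D/3 (d(D) = (2 + D)/3 = (2 + D)*(⅓) = ⅔ + D/3)
O(p) = ⅔ + p/3
H = 7/3 (H = -(⅔ + (⅓)*(-16))/2 = -(⅔ - 16/3)/2 = -½*(-14/3) = 7/3 ≈ 2.3333)
(-271760 + H) - 57*(-5)*14 = (-271760 + 7/3) - 57*(-5)*14 = -815273/3 + 285*14 = -815273/3 + 3990 = -803303/3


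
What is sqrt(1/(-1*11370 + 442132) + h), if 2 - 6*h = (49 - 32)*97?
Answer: 2*I*sqrt(3183443393501)/215381 ≈ 16.568*I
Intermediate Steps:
h = -549/2 (h = 1/3 - (49 - 32)*97/6 = 1/3 - 17*97/6 = 1/3 - 1/6*1649 = 1/3 - 1649/6 = -549/2 ≈ -274.50)
sqrt(1/(-1*11370 + 442132) + h) = sqrt(1/(-1*11370 + 442132) - 549/2) = sqrt(1/(-11370 + 442132) - 549/2) = sqrt(1/430762 - 549/2) = sqrt(-59122084/215381) = 2*I*sqrt(3183443393501)/215381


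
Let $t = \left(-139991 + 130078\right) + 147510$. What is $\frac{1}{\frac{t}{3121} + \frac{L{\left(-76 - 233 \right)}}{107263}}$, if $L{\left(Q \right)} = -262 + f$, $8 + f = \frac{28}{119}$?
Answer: $\frac{5691052991}{250889826281} \approx 0.022683$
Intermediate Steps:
$f = - \frac{132}{17}$ ($f = -8 + \frac{28}{119} = -8 + 28 \cdot \frac{1}{119} = -8 + \frac{4}{17} = - \frac{132}{17} \approx -7.7647$)
$t = 137597$ ($t = -9913 + 147510 = 137597$)
$L{\left(Q \right)} = - \frac{4586}{17}$ ($L{\left(Q \right)} = -262 - \frac{132}{17} = - \frac{4586}{17}$)
$\frac{1}{\frac{t}{3121} + \frac{L{\left(-76 - 233 \right)}}{107263}} = \frac{1}{\frac{137597}{3121} - \frac{4586}{17 \cdot 107263}} = \frac{1}{137597 \cdot \frac{1}{3121} - \frac{4586}{1823471}} = \frac{1}{\frac{137597}{3121} - \frac{4586}{1823471}} = \frac{1}{\frac{250889826281}{5691052991}} = \frac{5691052991}{250889826281}$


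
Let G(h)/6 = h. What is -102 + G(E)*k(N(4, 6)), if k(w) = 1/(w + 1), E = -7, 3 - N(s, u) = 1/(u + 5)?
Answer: -4848/43 ≈ -112.74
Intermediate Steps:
N(s, u) = 3 - 1/(5 + u) (N(s, u) = 3 - 1/(u + 5) = 3 - 1/(5 + u))
k(w) = 1/(1 + w)
G(h) = 6*h
-102 + G(E)*k(N(4, 6)) = -102 + (6*(-7))/(1 + (14 + 3*6)/(5 + 6)) = -102 - 42/(1 + (14 + 18)/11) = -102 - 42/(1 + (1/11)*32) = -102 - 42/(1 + 32/11) = -102 - 42/43/11 = -102 - 42*11/43 = -102 - 462/43 = -4848/43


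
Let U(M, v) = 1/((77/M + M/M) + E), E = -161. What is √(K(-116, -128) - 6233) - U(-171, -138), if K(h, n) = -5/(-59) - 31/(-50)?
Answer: 171/27437 + I*√2169461978/590 ≈ 0.0062325 + 78.945*I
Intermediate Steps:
K(h, n) = 2079/2950 (K(h, n) = -5*(-1/59) - 31*(-1/50) = 5/59 + 31/50 = 2079/2950)
U(M, v) = 1/(-160 + 77/M) (U(M, v) = 1/((77/M + M/M) - 161) = 1/((77/M + 1) - 161) = 1/((1 + 77/M) - 161) = 1/(-160 + 77/M))
√(K(-116, -128) - 6233) - U(-171, -138) = √(2079/2950 - 6233) - (-171)/(77 - 160*(-171)) = √(-18385271/2950) - (-171)/(77 + 27360) = I*√2169461978/590 - (-171)/27437 = I*√2169461978/590 - 1*(-171/27437) = I*√2169461978/590 + 171/27437 = 171/27437 + I*√2169461978/590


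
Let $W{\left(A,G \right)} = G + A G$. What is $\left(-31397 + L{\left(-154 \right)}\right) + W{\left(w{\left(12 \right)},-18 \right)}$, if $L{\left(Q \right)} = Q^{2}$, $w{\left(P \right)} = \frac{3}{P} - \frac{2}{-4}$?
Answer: $- \frac{15425}{2} \approx -7712.5$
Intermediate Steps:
$w{\left(P \right)} = \frac{1}{2} + \frac{3}{P}$ ($w{\left(P \right)} = \frac{3}{P} - - \frac{1}{2} = \frac{3}{P} + \frac{1}{2} = \frac{1}{2} + \frac{3}{P}$)
$\left(-31397 + L{\left(-154 \right)}\right) + W{\left(w{\left(12 \right)},-18 \right)} = \left(-31397 + \left(-154\right)^{2}\right) - 18 \left(1 + \frac{6 + 12}{2 \cdot 12}\right) = \left(-31397 + 23716\right) - 18 \left(1 + \frac{1}{2} \cdot \frac{1}{12} \cdot 18\right) = -7681 - 18 \left(1 + \frac{3}{4}\right) = -7681 - \frac{63}{2} = - \frac{15425}{2}$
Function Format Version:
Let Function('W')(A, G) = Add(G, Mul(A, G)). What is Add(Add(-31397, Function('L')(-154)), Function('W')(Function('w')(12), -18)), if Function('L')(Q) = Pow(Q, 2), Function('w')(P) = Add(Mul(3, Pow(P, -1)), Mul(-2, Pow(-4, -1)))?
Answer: Rational(-15425, 2) ≈ -7712.5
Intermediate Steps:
Function('w')(P) = Add(Rational(1, 2), Mul(3, Pow(P, -1))) (Function('w')(P) = Add(Mul(3, Pow(P, -1)), Mul(-2, Rational(-1, 4))) = Add(Mul(3, Pow(P, -1)), Rational(1, 2)) = Add(Rational(1, 2), Mul(3, Pow(P, -1))))
Add(Add(-31397, Function('L')(-154)), Function('W')(Function('w')(12), -18)) = Add(Add(-31397, Pow(-154, 2)), Mul(-18, Add(1, Mul(Rational(1, 2), Pow(12, -1), Add(6, 12))))) = Add(Add(-31397, 23716), Mul(-18, Add(1, Mul(Rational(1, 2), Rational(1, 12), 18)))) = Add(-7681, Mul(-18, Add(1, Rational(3, 4)))) = Add(-7681, Mul(-18, Rational(7, 4))) = Add(-7681, Rational(-63, 2)) = Rational(-15425, 2)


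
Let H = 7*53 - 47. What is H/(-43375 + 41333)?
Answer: -162/1021 ≈ -0.15867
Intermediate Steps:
H = 324 (H = 371 - 47 = 324)
H/(-43375 + 41333) = 324/(-43375 + 41333) = 324/(-2042) = 324*(-1/2042) = -162/1021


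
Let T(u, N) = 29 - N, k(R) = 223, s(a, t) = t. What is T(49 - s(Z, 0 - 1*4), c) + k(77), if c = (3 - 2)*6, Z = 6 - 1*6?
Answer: 246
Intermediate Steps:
Z = 0 (Z = 6 - 6 = 0)
c = 6 (c = 1*6 = 6)
T(49 - s(Z, 0 - 1*4), c) + k(77) = (29 - 1*6) + 223 = (29 - 6) + 223 = 23 + 223 = 246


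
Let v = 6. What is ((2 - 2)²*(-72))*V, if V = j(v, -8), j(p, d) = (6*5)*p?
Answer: 0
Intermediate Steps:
j(p, d) = 30*p
V = 180 (V = 30*6 = 180)
((2 - 2)²*(-72))*V = ((2 - 2)²*(-72))*180 = (0²*(-72))*180 = (0*(-72))*180 = 0*180 = 0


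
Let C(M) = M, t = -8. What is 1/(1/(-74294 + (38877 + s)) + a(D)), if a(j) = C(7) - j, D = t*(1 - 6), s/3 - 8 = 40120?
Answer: -84967/2803910 ≈ -0.030303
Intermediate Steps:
s = 120384 (s = 24 + 3*40120 = 24 + 120360 = 120384)
D = 40 (D = -8*(1 - 6) = -8*(-5) = 40)
a(j) = 7 - j
1/(1/(-74294 + (38877 + s)) + a(D)) = 1/(1/(-74294 + (38877 + 120384)) + (7 - 1*40)) = 1/(1/(-74294 + 159261) + (7 - 40)) = 1/(1/84967 - 33) = 1/(-2803910/84967) = -84967/2803910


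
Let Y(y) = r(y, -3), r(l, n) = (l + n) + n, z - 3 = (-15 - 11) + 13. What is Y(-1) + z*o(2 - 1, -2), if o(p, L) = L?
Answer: 13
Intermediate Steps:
z = -10 (z = 3 + ((-15 - 11) + 13) = 3 + (-26 + 13) = 3 - 13 = -10)
r(l, n) = l + 2*n
Y(y) = -6 + y (Y(y) = y + 2*(-3) = y - 6 = -6 + y)
Y(-1) + z*o(2 - 1, -2) = (-6 - 1) - 10*(-2) = -7 + 20 = 13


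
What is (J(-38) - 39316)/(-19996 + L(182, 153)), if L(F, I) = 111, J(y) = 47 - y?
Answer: 39231/19885 ≈ 1.9729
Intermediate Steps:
(J(-38) - 39316)/(-19996 + L(182, 153)) = ((47 - 1*(-38)) - 39316)/(-19996 + 111) = ((47 + 38) - 39316)/(-19885) = (85 - 39316)*(-1/19885) = -39231*(-1/19885) = 39231/19885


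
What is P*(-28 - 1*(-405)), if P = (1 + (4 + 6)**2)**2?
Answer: 3845777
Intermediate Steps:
P = 10201 (P = (1 + 10**2)**2 = (1 + 100)**2 = 101**2 = 10201)
P*(-28 - 1*(-405)) = 10201*(-28 - 1*(-405)) = 10201*(-28 + 405) = 10201*377 = 3845777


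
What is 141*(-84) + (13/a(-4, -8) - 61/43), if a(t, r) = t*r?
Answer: -16298737/1376 ≈ -11845.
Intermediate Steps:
a(t, r) = r*t
141*(-84) + (13/a(-4, -8) - 61/43) = 141*(-84) + (13/((-8*(-4))) - 61/43) = -11844 + (13/32 - 61*1/43) = -11844 + (13*(1/32) - 61/43) = -11844 + (13/32 - 61/43) = -11844 - 1393/1376 = -16298737/1376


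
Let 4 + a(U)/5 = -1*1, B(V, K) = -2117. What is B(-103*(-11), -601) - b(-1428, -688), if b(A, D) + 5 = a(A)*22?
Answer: -1562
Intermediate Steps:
a(U) = -25 (a(U) = -20 + 5*(-1*1) = -20 + 5*(-1) = -20 - 5 = -25)
b(A, D) = -555 (b(A, D) = -5 - 25*22 = -5 - 550 = -555)
B(-103*(-11), -601) - b(-1428, -688) = -2117 - 1*(-555) = -2117 + 555 = -1562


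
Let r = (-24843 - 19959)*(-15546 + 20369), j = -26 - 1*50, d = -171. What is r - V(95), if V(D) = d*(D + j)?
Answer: -216076797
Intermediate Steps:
j = -76 (j = -26 - 50 = -76)
V(D) = 12996 - 171*D (V(D) = -171*(D - 76) = -171*(-76 + D) = 12996 - 171*D)
r = -216080046 (r = -44802*4823 = -216080046)
r - V(95) = -216080046 - (12996 - 171*95) = -216080046 - (12996 - 16245) = -216080046 - 1*(-3249) = -216080046 + 3249 = -216076797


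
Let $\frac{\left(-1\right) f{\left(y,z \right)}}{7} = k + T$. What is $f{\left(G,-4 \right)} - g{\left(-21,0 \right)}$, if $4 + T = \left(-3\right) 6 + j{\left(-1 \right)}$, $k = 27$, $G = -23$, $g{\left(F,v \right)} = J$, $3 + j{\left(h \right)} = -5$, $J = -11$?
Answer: $32$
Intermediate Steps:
$j{\left(h \right)} = -8$ ($j{\left(h \right)} = -3 - 5 = -8$)
$g{\left(F,v \right)} = -11$
$T = -30$ ($T = -4 - 26 = -30$)
$f{\left(y,z \right)} = 21$ ($f{\left(y,z \right)} = - 7 \left(27 - 30\right) = \left(-7\right) \left(-3\right) = 21$)
$f{\left(G,-4 \right)} - g{\left(-21,0 \right)} = 21 - -11 = 21 + 11 = 32$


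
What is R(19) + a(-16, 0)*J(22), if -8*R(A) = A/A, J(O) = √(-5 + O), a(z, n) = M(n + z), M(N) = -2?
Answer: -⅛ - 2*√17 ≈ -8.3712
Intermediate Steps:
a(z, n) = -2
R(A) = -⅛ (R(A) = -A/(8*A) = -⅛*1 = -⅛)
R(19) + a(-16, 0)*J(22) = -⅛ - 2*√(-5 + 22) = -⅛ - 2*√17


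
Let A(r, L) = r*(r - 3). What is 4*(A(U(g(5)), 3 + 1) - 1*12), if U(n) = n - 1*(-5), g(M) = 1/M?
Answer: -56/25 ≈ -2.2400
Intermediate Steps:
U(n) = 5 + n (U(n) = n + 5 = 5 + n)
A(r, L) = r*(-3 + r)
4*(A(U(g(5)), 3 + 1) - 1*12) = 4*((5 + 1/5)*(-3 + (5 + 1/5)) - 1*12) = 4*((5 + 1/5)*(-3 + (5 + 1/5)) - 12) = 4*(26*(-3 + 26/5)/5 - 12) = 4*((26/5)*(11/5) - 12) = 4*(286/25 - 12) = 4*(-14/25) = -56/25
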